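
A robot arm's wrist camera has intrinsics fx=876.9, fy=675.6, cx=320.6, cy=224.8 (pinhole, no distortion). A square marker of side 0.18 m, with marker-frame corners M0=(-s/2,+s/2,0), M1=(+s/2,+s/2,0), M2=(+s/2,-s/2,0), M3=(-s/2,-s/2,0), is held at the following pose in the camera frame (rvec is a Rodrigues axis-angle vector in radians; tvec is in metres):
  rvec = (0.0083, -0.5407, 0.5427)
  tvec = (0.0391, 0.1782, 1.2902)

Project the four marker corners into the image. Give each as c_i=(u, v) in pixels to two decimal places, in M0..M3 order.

c0=(270.75, 340.62) c1=(360.09, 377.84) c2=(417.23, 297.48) c3=(333.59, 255.31)

Intrinsics K: fx=876.9, fy=675.6, cx=320.6, cy=224.8
Marker side s = 0.18 m; corners in marker frame (Z=0):
  M0 = (-0.0900, +0.0900, 0)
  M1 = (+0.0900, +0.0900, 0)
  M2 = (+0.0900, -0.0900, 0)
  M3 = (-0.0900, -0.0900, 0)
rvec = (0.0083, -0.5407, 0.5427), |rvec| = θ = 0.76613 rad = 43.896°
Rodrigues: sinθ=0.69335, 1−cosθ=0.27940; R = I + sinθ·[k]× + (1−cosθ)·[k]×²:
    [+0.72064 -0.49328 -0.48719]
    [+0.48901 +0.85977 -0.14719]
    [+0.49148 -0.13217 +0.86080]
t = (0.0391, 0.1782, 1.2902) m
M0: Pc = R·M0+t = (-0.07015, +0.21157, +1.23407); u = 876.9·(-0.07015)/1.23407 + 320.6 = 270.7513, v = 675.6·(+0.21157)/1.23407 + 224.8 = 340.6243
M1: Pc = R·M1+t = (+0.05956, +0.29959, +1.32254); u = 876.9·(+0.05956)/1.32254 + 320.6 = 360.0920, v = 675.6·(+0.29959)/1.32254 + 224.8 = 377.8414
M2: Pc = R·M2+t = (+0.14835, +0.14483, +1.34633); u = 876.9·(+0.14835)/1.34633 + 320.6 = 417.2261, v = 675.6·(+0.14483)/1.34633 + 224.8 = 297.4779
M3: Pc = R·M3+t = (+0.01864, +0.05681, +1.25786); u = 876.9·(+0.01864)/1.25786 + 320.6 = 333.5934, v = 675.6·(+0.05681)/1.25786 + 224.8 = 255.3127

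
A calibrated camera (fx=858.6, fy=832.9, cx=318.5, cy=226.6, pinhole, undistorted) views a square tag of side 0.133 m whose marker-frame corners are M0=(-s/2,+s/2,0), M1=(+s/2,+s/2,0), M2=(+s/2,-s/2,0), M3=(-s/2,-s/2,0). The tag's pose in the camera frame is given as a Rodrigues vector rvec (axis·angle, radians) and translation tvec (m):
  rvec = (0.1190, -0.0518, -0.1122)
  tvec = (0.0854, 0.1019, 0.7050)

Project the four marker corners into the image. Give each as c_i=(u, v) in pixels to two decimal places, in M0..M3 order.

Intrinsics K: fx=858.6, fy=832.9, cx=318.5, cy=226.6
Marker side s = 0.133 m; corners in marker frame (Z=0):
  M0 = (-0.0665, +0.0665, 0)
  M1 = (+0.0665, +0.0665, 0)
  M2 = (+0.0665, -0.0665, 0)
  M3 = (-0.0665, -0.0665, 0)
rvec = (0.1190, -0.0518, -0.1122), |rvec| = θ = 0.17156 rad = 9.830°
Rodrigues: sinθ=0.17072, 1−cosθ=0.01468; R = I + sinθ·[k]× + (1−cosθ)·[k]×²:
    [+0.99238 +0.10858 -0.05821]
    [-0.11472 +0.98666 -0.11552]
    [+0.04489 +0.12132 +0.99160]
t = (0.0854, 0.1019, 0.7050) m
M0: Pc = R·M0+t = (+0.02663, +0.17514, +0.71008); u = 858.6·(+0.02663)/0.71008 + 318.5 = 350.6960, v = 832.9·(+0.17514)/0.71008 + 226.6 = 432.0349
M1: Pc = R·M1+t = (+0.15861, +0.15988, +0.71605); u = 858.6·(+0.15861)/0.71605 + 318.5 = 508.6896, v = 832.9·(+0.15988)/0.71605 + 226.6 = 412.5738
M2: Pc = R·M2+t = (+0.14417, +0.02866, +0.69992); u = 858.6·(+0.14417)/0.69992 + 318.5 = 495.3595, v = 832.9·(+0.02866)/0.69992 + 226.6 = 260.7030
M3: Pc = R·M3+t = (+0.01219, +0.04392, +0.69395); u = 858.6·(+0.01219)/0.69395 + 318.5 = 333.5777, v = 832.9·(+0.04392)/0.69395 + 226.6 = 279.3101

c0=(350.70, 432.03) c1=(508.69, 412.57) c2=(495.36, 260.70) c3=(333.58, 279.31)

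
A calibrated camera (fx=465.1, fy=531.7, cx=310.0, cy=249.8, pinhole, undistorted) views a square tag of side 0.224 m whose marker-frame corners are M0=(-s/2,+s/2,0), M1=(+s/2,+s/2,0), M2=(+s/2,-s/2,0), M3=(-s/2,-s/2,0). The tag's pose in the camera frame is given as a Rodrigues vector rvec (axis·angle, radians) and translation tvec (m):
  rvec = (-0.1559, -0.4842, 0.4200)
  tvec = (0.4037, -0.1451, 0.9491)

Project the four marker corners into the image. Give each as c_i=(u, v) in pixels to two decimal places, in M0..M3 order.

Intrinsics K: fx=465.1, fy=531.7, cx=310.0, cy=249.8
Marker side s = 0.224 m; corners in marker frame (Z=0):
  M0 = (-0.1120, +0.1120, 0)
  M1 = (+0.1120, +0.1120, 0)
  M2 = (+0.1120, -0.1120, 0)
  M3 = (-0.1120, -0.1120, 0)
rvec = (-0.1559, -0.4842, 0.4200), |rvec| = θ = 0.65966 rad = 37.796°
Rodrigues: sinθ=0.61285, 1−cosθ=0.20980; R = I + sinθ·[k]× + (1−cosθ)·[k]×²:
    [+0.80192 -0.35380 -0.48141]
    [+0.42659 +0.90323 +0.04679]
    [+0.41827 -0.24288 +0.87525]
t = (0.4037, -0.1451, 0.9491) m
M0: Pc = R·M0+t = (+0.27426, -0.09172, +0.87505); u = 465.1·(+0.27426)/0.87505 + 310.0 = 455.7723, v = 531.7·(-0.09172)/0.87505 + 249.8 = 194.0715
M1: Pc = R·M1+t = (+0.45389, +0.00384, +0.96874); u = 465.1·(+0.45389)/0.96874 + 310.0 = 527.9151, v = 531.7·(+0.00384)/0.96874 + 249.8 = 251.9078
M2: Pc = R·M2+t = (+0.53314, -0.19848, +1.02315); u = 465.1·(+0.53314)/1.02315 + 310.0 = 552.3533, v = 531.7·(-0.19848)/1.02315 + 249.8 = 146.6537
M3: Pc = R·M3+t = (+0.35351, -0.29404, +0.92946); u = 465.1·(+0.35351)/0.92946 + 310.0 = 486.8968, v = 531.7·(-0.29404)/0.92946 + 249.8 = 81.5929

c0=(455.77, 194.07) c1=(527.92, 251.91) c2=(552.35, 146.65) c3=(486.90, 81.59)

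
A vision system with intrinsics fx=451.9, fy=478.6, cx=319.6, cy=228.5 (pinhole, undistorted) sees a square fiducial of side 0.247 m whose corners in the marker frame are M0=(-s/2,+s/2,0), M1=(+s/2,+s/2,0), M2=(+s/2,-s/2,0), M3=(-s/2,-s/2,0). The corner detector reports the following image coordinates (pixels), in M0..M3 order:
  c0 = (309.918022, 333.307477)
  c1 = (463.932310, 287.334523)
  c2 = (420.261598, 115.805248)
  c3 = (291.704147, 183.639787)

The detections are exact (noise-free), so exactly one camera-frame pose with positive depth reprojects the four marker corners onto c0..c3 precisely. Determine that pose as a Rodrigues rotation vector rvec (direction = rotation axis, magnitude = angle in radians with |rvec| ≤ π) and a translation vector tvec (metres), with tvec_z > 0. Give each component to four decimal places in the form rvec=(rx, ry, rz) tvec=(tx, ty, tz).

Intrinsics K: fx=451.9, fy=478.6, cx=319.6, cy=228.5
Marker side s = 0.247 m; corners in marker frame (Z=0):
  M0 = (-0.1235, +0.1235, 0)
  M1 = (+0.1235, +0.1235, 0)
  M2 = (+0.1235, -0.1235, 0)
  M3 = (-0.1235, -0.1235, 0)
Detected image corners:
  c0 = (309.918022, 333.307477) px
  c1 = (463.932310, 287.334523) px
  c2 = (420.261598, 115.805248) px
  c3 = (291.704147, 183.639787) px
Planar DLT: solve 8×8 A·h = b for H (H[2,2]=1):
  H  [+289.34382 -89.35696 +363.82008]
  H  [-406.27937 +516.14244 +227.05918]
  H  [-0.75129 -0.56494 +1.00000]
B = K⁻¹H; ‖b₁‖=1.475609, ‖b₂‖=1.475609; λ = 2/(‖b₁‖+‖b₂‖) = 0.677686, sign → tz>0 ⇒ λ=+0.677686
r₁ = λ·B[:,0] = (+0.79399,-0.33220,-0.50914); r₂ = λ·B[:,1] = (+0.13676,+0.91363,-0.38285)
r₃ = r₁×r₂ = (+0.59235,+0.23435,+0.77085); SVD([r₁ r₂ r₃]) → R = UVᵀ:
  R  [+0.79399 +0.13676 +0.59235]
  R  [-0.33220 +0.91363 +0.23435]
  R  [-0.50914 -0.38285 +0.77085]
t = (+0.06631, -0.00204, +0.67769) m
tr R = 2.478469; θ = arccos((tr R − 1)/2) = 0.738863 rad = 42.334°
axis k = ((R−Rᵀ)₃₂, (R−Rᵀ)₁₃, (R−Rᵀ)₂₁) / (2 sinθ) = (-0.458238, +0.817794, -0.348182)
rvec = θ·k = (-0.338575, +0.604238, -0.257259)

rvec=(-0.3386, 0.6042, -0.2573) tvec=(0.0663, -0.0020, 0.6777)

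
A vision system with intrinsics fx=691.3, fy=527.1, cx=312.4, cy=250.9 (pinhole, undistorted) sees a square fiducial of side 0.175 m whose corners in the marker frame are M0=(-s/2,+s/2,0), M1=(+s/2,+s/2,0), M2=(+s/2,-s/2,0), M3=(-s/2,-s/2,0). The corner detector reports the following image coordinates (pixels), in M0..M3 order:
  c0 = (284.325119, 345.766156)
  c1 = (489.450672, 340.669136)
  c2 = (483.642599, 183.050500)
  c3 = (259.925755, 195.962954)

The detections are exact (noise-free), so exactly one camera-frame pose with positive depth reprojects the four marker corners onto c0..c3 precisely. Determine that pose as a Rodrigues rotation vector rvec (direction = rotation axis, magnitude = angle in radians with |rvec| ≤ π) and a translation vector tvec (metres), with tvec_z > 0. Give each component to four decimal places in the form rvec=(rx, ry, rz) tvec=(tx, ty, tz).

rvec=(0.3023, 0.1381, -0.0808) tvec=(0.0531, 0.0204, 0.5662)

Intrinsics K: fx=691.3, fy=527.1, cx=312.4, cy=250.9
Marker side s = 0.175 m; corners in marker frame (Z=0):
  M0 = (-0.0875, +0.0875, 0)
  M1 = (+0.0875, +0.0875, 0)
  M2 = (+0.0875, -0.0875, 0)
  M3 = (-0.0875, -0.0875, 0)
Detected image corners:
  c0 = (284.325119, 345.766156) px
  c1 = (489.450672, 340.669136) px
  c2 = (483.642599, 183.050500) px
  c3 = (259.925755, 195.962954) px
Planar DLT: solve 8×8 A·h = b for H (H[2,2]=1):
  H  [+1124.08039 +282.42031 +377.23235]
  H  [-119.82401 +1014.69613 +269.92002]
  H  [-0.26044 +0.51380 +1.00000]
B = K⁻¹H; ‖b₁‖=1.766103, ‖b₂‖=1.766103; λ = 2/(‖b₁‖+‖b₂‖) = 0.566218, sign → tz>0 ⇒ λ=+0.566218
r₁ = λ·B[:,0] = (+0.98733,-0.05852,-0.14747); r₂ = λ·B[:,1] = (+0.09985,+0.95152,+0.29092)
r₃ = r₁×r₂ = (+0.12329,-0.30196,+0.94531); SVD([r₁ r₂ r₃]) → R = UVᵀ:
  R  [+0.98733 +0.09985 +0.12329]
  R  [-0.05852 +0.95152 -0.30196]
  R  [-0.14747 +0.29092 +0.94531]
t = (+0.05310, +0.02043, +0.56622) m
tr R = 2.884169; θ = arccos((tr R − 1)/2) = 0.342004 rad = 19.595°
axis k = ((R−Rᵀ)₃₂, (R−Rᵀ)₁₃, (R−Rᵀ)₂₁) / (2 sinθ) = (+0.883913, +0.403669, -0.236113)
rvec = θ·k = (+0.302302, +0.138056, -0.080752)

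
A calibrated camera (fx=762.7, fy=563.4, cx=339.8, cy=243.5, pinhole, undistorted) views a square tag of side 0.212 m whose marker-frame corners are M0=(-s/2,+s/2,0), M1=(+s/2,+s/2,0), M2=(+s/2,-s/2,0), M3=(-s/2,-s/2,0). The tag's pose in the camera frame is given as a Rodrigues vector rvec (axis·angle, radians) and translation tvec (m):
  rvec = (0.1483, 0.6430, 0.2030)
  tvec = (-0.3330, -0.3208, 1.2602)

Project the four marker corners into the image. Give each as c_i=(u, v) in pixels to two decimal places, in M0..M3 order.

c0=(95.07, 141.65) c1=(174.04, 154.23) c2=(187.51, 52.68) c3=(104.69, 49.28)

Intrinsics K: fx=762.7, fy=563.4, cx=339.8, cy=243.5
Marker side s = 0.212 m; corners in marker frame (Z=0):
  M0 = (-0.1060, +0.1060, 0)
  M1 = (+0.1060, +0.1060, 0)
  M2 = (+0.1060, -0.1060, 0)
  M3 = (-0.1060, -0.1060, 0)
rvec = (0.1483, 0.6430, 0.2030), |rvec| = θ = 0.69040 rad = 39.557°
Rodrigues: sinθ=0.63684, 1−cosθ=0.22901; R = I + sinθ·[k]× + (1−cosθ)·[k]×²:
    [+0.78156 -0.14144 +0.60759]
    [+0.23307 +0.96963 -0.07408]
    [-0.57866 +0.19951 +0.79079]
t = (-0.3330, -0.3208, 1.2602) m
M0: Pc = R·M0+t = (-0.43084, -0.24272, +1.34269); u = 762.7·(-0.43084)/1.34269 + 339.8 = 95.0667, v = 563.4·(-0.24272)/1.34269 + 243.5 = 141.6514
M1: Pc = R·M1+t = (-0.26515, -0.19331, +1.22001); u = 762.7·(-0.26515)/1.22001 + 339.8 = 174.0408, v = 563.4·(-0.19331)/1.22001 + 243.5 = 154.2279
M2: Pc = R·M2+t = (-0.23516, -0.39888, +1.17771); u = 762.7·(-0.23516)/1.17771 + 339.8 = 187.5065, v = 563.4·(-0.39888)/1.17771 + 243.5 = 52.6839
M3: Pc = R·M3+t = (-0.40085, -0.44829, +1.30039); u = 762.7·(-0.40085)/1.30039 + 339.8 = 104.6933, v = 563.4·(-0.44829)/1.30039 + 243.5 = 49.2778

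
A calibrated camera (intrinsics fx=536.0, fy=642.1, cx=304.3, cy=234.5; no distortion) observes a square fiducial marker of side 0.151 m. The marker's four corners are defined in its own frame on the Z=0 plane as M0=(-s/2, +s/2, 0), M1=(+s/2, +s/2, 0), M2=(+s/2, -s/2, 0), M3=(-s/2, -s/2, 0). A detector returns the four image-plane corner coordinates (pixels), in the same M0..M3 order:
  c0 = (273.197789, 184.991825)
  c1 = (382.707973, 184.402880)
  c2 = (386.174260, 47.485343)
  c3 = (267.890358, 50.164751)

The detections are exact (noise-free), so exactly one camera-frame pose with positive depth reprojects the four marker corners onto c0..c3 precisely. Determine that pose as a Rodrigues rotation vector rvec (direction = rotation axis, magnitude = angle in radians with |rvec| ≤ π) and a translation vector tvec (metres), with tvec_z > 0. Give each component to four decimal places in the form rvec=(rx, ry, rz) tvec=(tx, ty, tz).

rvec=(0.3731, 0.0676, -0.0119) tvec=(0.0303, -0.1277, 0.7121)

Intrinsics K: fx=536.0, fy=642.1, cx=304.3, cy=234.5
Marker side s = 0.151 m; corners in marker frame (Z=0):
  M0 = (-0.0755, +0.0755, 0)
  M1 = (+0.0755, +0.0755, 0)
  M2 = (+0.0755, -0.0755, 0)
  M3 = (-0.0755, -0.0755, 0)
Detected image corners:
  c0 = (273.197789, 184.991825) px
  c1 = (382.707973, 184.402880) px
  c2 = (386.174260, 47.485343) px
  c3 = (267.890358, 50.164751) px
Planar DLT: solve 8×8 A·h = b for H (H[2,2]=1):
  H  [+721.80837 +173.62891 +327.09868]
  H  [-21.73473 +959.42214 +119.38770]
  H  [-0.09575 +0.51092 +1.00000]
B = K⁻¹H; ‖b₁‖=1.404283, ‖b₂‖=1.404283; λ = 2/(‖b₁‖+‖b₂‖) = 0.712107, sign → tz>0 ⇒ λ=+0.712107
r₁ = λ·B[:,0] = (+0.99767,+0.00080,-0.06818); r₂ = λ·B[:,1] = (+0.02412,+0.93115,+0.36383)
r₃ = r₁×r₂ = (+0.06378,-0.36463,+0.92897); SVD([r₁ r₂ r₃]) → R = UVᵀ:
  R  [+0.99767 +0.02412 +0.06378]
  R  [+0.00080 +0.93115 -0.36463]
  R  [-0.06818 +0.36383 +0.92897]
t = (+0.03029, -0.12766, +0.71211) m
tr R = 2.857793; θ = arccos((tr R − 1)/2) = 0.379375 rad = 21.737°
axis k = ((R−Rᵀ)₃₂, (R−Rᵀ)₁₃, (R−Rᵀ)₂₁) / (2 sinθ) = (+0.983498, +0.178158, -0.031492)
rvec = θ·k = (+0.373114, +0.067589, -0.011947)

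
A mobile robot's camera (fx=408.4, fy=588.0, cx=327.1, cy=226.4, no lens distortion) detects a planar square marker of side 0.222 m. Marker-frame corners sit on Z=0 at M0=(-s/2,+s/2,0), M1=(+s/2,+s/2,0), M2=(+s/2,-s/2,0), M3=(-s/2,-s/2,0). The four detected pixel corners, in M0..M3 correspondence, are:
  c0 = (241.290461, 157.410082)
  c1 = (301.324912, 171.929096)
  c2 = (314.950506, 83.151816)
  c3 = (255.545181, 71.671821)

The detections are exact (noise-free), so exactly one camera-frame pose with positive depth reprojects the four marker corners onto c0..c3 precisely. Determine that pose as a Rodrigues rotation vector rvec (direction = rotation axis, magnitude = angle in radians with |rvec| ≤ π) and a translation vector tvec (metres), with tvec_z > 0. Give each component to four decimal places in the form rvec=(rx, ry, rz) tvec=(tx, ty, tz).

Intrinsics K: fx=408.4, fy=588.0, cx=327.1, cy=226.4
Marker side s = 0.222 m; corners in marker frame (Z=0):
  M0 = (-0.1110, +0.1110, 0)
  M1 = (+0.1110, +0.1110, 0)
  M2 = (+0.1110, -0.1110, 0)
  M3 = (-0.1110, -0.1110, 0)
Detected image corners:
  c0 = (241.290461, 157.410082) px
  c1 = (301.324912, 171.929096) px
  c2 = (314.950506, 83.151816) px
  c3 = (255.545181, 71.671821) px
Planar DLT: solve 8×8 A·h = b for H (H[2,2]=1):
  H  [+228.70697 -85.42588 +277.86076]
  H  [+40.97045 +383.10867 +120.54278]
  H  [-0.14478 -0.08125 +1.00000]
B = K⁻¹H; ‖b₁‖=0.702581, ‖b₂‖=0.702581; λ = 2/(‖b₁‖+‖b₂‖) = 1.423323, sign → tz>0 ⇒ λ=+1.423323
r₁ = λ·B[:,0] = (+0.96212,+0.17852,-0.20607); r₂ = λ·B[:,1] = (-0.20510,+0.97189,-0.11564)
r₃ = r₁×r₂ = (+0.17963,+0.15353,+0.97168); SVD([r₁ r₂ r₃]) → R = UVᵀ:
  R  [+0.96212 -0.20510 +0.17963]
  R  [+0.17852 +0.97189 +0.15353]
  R  [-0.20607 -0.11564 +0.97168]
t = (-0.17160, -0.25624, +1.42332) m
tr R = 2.905683; θ = arccos((tr R − 1)/2) = 0.308331 rad = 17.666°
axis k = ((R−Rᵀ)₃₂, (R−Rᵀ)₁₃, (R−Rᵀ)₂₁) / (2 sinθ) = (-0.443486, +0.635480, +0.632049)
rvec = θ·k = (-0.136740, +0.195938, +0.194880)

rvec=(-0.1367, 0.1959, 0.1949) tvec=(-0.1716, -0.2562, 1.4233)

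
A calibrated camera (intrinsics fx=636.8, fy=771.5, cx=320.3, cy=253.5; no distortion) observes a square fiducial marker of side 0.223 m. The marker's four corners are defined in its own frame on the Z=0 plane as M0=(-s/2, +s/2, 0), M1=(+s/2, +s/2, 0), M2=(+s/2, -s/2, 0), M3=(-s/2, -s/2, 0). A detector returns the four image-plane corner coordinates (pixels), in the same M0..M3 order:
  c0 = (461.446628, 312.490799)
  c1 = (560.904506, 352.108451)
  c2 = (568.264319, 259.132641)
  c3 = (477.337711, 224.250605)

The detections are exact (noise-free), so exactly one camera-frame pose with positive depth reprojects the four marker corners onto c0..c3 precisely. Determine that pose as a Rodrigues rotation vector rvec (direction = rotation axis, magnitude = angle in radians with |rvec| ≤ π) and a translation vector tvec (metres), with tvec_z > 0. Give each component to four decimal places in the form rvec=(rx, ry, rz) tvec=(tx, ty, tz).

Intrinsics K: fx=636.8, fy=771.5, cx=320.3, cy=253.5
Marker side s = 0.223 m; corners in marker frame (Z=0):
  M0 = (-0.1115, +0.1115, 0)
  M1 = (+0.1115, +0.1115, 0)
  M2 = (+0.1115, -0.1115, 0)
  M3 = (-0.1115, -0.1115, 0)
Detected image corners:
  c0 = (461.446628, 312.490799) px
  c1 = (560.904506, 352.108451) px
  c2 = (568.264319, 259.132641) px
  c3 = (477.337711, 224.250605) px
Planar DLT: solve 8×8 A·h = b for H (H[2,2]=1):
  H  [+391.95575 -264.20223 +516.90454]
  H  [+147.65717 +288.58743 +284.78816]
  H  [-0.06584 -0.40993 +1.00000]
B = K⁻¹H; ‖b₁‖=0.685881, ‖b₂‖=0.685881; λ = 2/(‖b₁‖+‖b₂‖) = 1.457979, sign → tz>0 ⇒ λ=+1.457979
r₁ = λ·B[:,0] = (+0.94569,+0.31059,-0.09600); r₂ = λ·B[:,1] = (-0.30428,+0.74176,-0.59767)
r₃ = r₁×r₂ = (-0.11442,+0.59442,+0.79597); SVD([r₁ r₂ r₃]) → R = UVᵀ:
  R  [+0.94569 -0.30428 -0.11442]
  R  [+0.31059 +0.74176 +0.59442]
  R  [-0.09600 -0.59767 +0.79597]
t = (+0.45013, +0.05913, +1.45798) m
tr R = 2.483413; θ = arccos((tr R − 1)/2) = 0.735185 rad = 42.123°
axis k = ((R−Rᵀ)₃₂, (R−Rᵀ)₁₃, (R−Rᵀ)₂₁) / (2 sinθ) = (-0.888660, -0.013731, +0.458362)
rvec = θ·k = (-0.653329, -0.010095, +0.336981)

rvec=(-0.6533, -0.0101, 0.3370) tvec=(0.4501, 0.0591, 1.4580)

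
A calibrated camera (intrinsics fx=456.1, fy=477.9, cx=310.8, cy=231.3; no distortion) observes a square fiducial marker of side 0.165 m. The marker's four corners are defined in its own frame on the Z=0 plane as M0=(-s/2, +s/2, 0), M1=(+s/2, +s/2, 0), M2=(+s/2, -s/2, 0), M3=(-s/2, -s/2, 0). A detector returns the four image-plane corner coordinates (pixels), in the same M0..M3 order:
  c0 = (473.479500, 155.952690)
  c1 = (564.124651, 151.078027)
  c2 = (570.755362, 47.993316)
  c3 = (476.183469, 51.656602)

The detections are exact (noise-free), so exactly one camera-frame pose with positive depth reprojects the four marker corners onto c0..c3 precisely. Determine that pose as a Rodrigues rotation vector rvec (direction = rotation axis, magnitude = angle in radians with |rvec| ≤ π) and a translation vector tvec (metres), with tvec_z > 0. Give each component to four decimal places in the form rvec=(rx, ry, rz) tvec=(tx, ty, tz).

Intrinsics K: fx=456.1, fy=477.9, cx=310.8, cy=231.3
Marker side s = 0.165 m; corners in marker frame (Z=0):
  M0 = (-0.0825, +0.0825, 0)
  M1 = (+0.0825, +0.0825, 0)
  M2 = (+0.0825, -0.0825, 0)
  M3 = (-0.0825, -0.0825, 0)
Detected image corners:
  c0 = (473.479500, 155.952690) px
  c1 = (564.124651, 151.078027) px
  c2 = (570.755362, 47.993316) px
  c3 = (476.183469, 51.656602) px
Planar DLT: solve 8×8 A·h = b for H (H[2,2]=1):
  H  [+603.50764 +107.69587 +521.39702]
  H  [-17.66014 +654.94693 +102.77254]
  H  [+0.08155 +0.26109 +1.00000]
B = K⁻¹H; ‖b₁‖=1.272537, ‖b₂‖=1.272537; λ = 2/(‖b₁‖+‖b₂‖) = 0.785832, sign → tz>0 ⇒ λ=+0.785832
r₁ = λ·B[:,0] = (+0.99614,-0.06006,+0.06409); r₂ = λ·B[:,1] = (+0.04574,+0.97766,+0.20517)
r₃ = r₁×r₂ = (-0.07498,-0.20145,+0.97663); SVD([r₁ r₂ r₃]) → R = UVᵀ:
  R  [+0.99614 +0.04574 -0.07498]
  R  [-0.06006 +0.97766 -0.20145]
  R  [+0.06409 +0.20517 +0.97663]
t = (+0.36285, -0.21134, +0.78583) m
tr R = 2.950417; θ = arccos((tr R − 1)/2) = 0.223134 rad = 12.785°
axis k = ((R−Rᵀ)₃₂, (R−Rᵀ)₁₃, (R−Rᵀ)₂₁) / (2 sinθ) = (+0.918760, -0.314216, -0.239056)
rvec = θ·k = (+0.205007, -0.070112, -0.053341)

rvec=(0.2050, -0.0701, -0.0533) tvec=(0.3628, -0.2113, 0.7858)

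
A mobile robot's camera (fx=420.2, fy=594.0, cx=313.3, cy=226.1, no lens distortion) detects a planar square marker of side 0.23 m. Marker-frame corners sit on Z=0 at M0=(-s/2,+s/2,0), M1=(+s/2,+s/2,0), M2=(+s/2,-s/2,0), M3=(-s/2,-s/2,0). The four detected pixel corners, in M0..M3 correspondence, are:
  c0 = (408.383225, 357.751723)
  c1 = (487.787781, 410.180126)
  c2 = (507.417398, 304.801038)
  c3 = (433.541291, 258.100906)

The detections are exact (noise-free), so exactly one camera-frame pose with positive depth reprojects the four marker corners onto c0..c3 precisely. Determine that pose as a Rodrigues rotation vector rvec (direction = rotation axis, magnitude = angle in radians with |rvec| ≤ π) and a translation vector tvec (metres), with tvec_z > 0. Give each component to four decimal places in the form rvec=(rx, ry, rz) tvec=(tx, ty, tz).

rvec=(-0.4268, 0.0041, 0.4401) tvec=(0.4122, 0.2084, 1.1859)

Intrinsics K: fx=420.2, fy=594.0, cx=313.3, cy=226.1
Marker side s = 0.23 m; corners in marker frame (Z=0):
  M0 = (-0.1150, +0.1150, 0)
  M1 = (+0.1150, +0.1150, 0)
  M2 = (+0.1150, -0.1150, 0)
  M3 = (-0.1150, -0.1150, 0)
Detected image corners:
  c0 = (408.383225, 357.751723) px
  c1 = (487.787781, 410.180126) px
  c2 = (507.417398, 304.801038) px
  c3 = (433.541291, 258.100906) px
Planar DLT: solve 8×8 A·h = b for H (H[2,2]=1):
  H  [+296.00700 -252.25699 +459.36379]
  H  [+188.39502 +333.47717 +330.49390]
  H  [-0.08001 -0.33701 +1.00000]
B = K⁻¹H; ‖b₁‖=0.843257, ‖b₂‖=0.843257; λ = 2/(‖b₁‖+‖b₂‖) = 1.185878, sign → tz>0 ⇒ λ=+1.185878
r₁ = λ·B[:,0] = (+0.90613,+0.41223,-0.09488); r₂ = λ·B[:,1] = (-0.41394,+0.81789,-0.39965)
r₃ = r₁×r₂ = (-0.08715,+0.40141,+0.91174); SVD([r₁ r₂ r₃]) → R = UVᵀ:
  R  [+0.90613 -0.41394 -0.08715]
  R  [+0.41223 +0.81789 +0.40141]
  R  [-0.09488 -0.39965 +0.91174]
t = (+0.41222, +0.20841, +1.18588) m
tr R = 2.635755; θ = arccos((tr R − 1)/2) = 0.613084 rad = 35.127°
axis k = ((R−Rᵀ)₃₂, (R−Rᵀ)₁₃, (R−Rᵀ)₂₁) / (2 sinθ) = (-0.696097, +0.006718, +0.717916)
rvec = θ·k = (-0.426766, +0.004119, +0.440143)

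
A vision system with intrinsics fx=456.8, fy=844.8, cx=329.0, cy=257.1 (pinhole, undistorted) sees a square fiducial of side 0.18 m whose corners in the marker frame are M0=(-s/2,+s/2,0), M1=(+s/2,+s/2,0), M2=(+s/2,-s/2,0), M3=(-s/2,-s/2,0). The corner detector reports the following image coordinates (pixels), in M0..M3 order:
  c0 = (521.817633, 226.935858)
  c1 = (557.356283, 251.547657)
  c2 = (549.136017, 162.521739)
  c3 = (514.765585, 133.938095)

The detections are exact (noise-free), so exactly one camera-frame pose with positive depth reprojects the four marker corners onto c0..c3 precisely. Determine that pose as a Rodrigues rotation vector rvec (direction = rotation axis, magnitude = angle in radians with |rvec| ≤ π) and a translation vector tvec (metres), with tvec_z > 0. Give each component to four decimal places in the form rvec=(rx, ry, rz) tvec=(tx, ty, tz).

Intrinsics K: fx=456.8, fy=844.8, cx=329.0, cy=257.1
Marker side s = 0.18 m; corners in marker frame (Z=0):
  M0 = (-0.0900, +0.0900, 0)
  M1 = (+0.0900, +0.0900, 0)
  M2 = (+0.0900, -0.0900, 0)
  M3 = (-0.0900, -0.0900, 0)
Detected image corners:
  c0 = (521.817633, 226.935858) px
  c1 = (557.356283, 251.547657) px
  c2 = (549.136017, 162.521739) px
  c3 = (514.765585, 133.938095) px
Planar DLT: solve 8×8 A·h = b for H (H[2,2]=1):
  H  [+363.92762 -94.05860 +536.17983]
  H  [+209.42217 +455.92090 +193.07119]
  H  [+0.31695 -0.25491 +1.00000]
B = K⁻¹H; ‖b₁‖=0.668195, ‖b₂‖=0.668195; λ = 2/(‖b₁‖+‖b₂‖) = 1.496569, sign → tz>0 ⇒ λ=+1.496569
r₁ = λ·B[:,0] = (+0.85067,+0.22664,+0.47433); r₂ = λ·B[:,1] = (-0.03339,+0.92377,-0.38149)
r₃ = r₁×r₂ = (-0.52463,+0.30869,+0.79339); SVD([r₁ r₂ r₃]) → R = UVᵀ:
  R  [+0.85067 -0.03339 -0.52463]
  R  [+0.22664 +0.92377 +0.30869]
  R  [+0.47433 -0.38149 +0.79339]
t = (+0.67876, -0.11343, +1.49657) m
tr R = 2.567833; θ = arccos((tr R − 1)/2) = 0.669848 rad = 38.379°
axis k = ((R−Rᵀ)₃₂, (R−Rᵀ)₁₃, (R−Rᵀ)₂₁) / (2 sinθ) = (-0.555822, -0.804494, +0.209409)
rvec = θ·k = (-0.372316, -0.538888, +0.140272)

rvec=(-0.3723, -0.5389, 0.1403) tvec=(0.6788, -0.1134, 1.4966)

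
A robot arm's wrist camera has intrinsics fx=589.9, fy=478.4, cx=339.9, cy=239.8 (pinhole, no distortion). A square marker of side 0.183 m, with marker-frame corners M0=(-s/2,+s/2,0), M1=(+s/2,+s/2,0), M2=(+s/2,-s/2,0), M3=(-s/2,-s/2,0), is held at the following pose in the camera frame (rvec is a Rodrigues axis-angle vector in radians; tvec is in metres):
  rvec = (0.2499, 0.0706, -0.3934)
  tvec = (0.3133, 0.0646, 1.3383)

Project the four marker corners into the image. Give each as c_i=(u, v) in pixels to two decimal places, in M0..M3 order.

c0=(453.79, 302.75) c1=(529.37, 279.70) c2=(503.37, 221.12) c3=(425.84, 245.83)

Intrinsics K: fx=589.9, fy=478.4, cx=339.9, cy=239.8
Marker side s = 0.183 m; corners in marker frame (Z=0):
  M0 = (-0.0915, +0.0915, 0)
  M1 = (+0.0915, +0.0915, 0)
  M2 = (+0.0915, -0.0915, 0)
  M3 = (-0.0915, -0.0915, 0)
rvec = (0.2499, 0.0706, -0.3934), |rvec| = θ = 0.47138 rad = 27.008°
Rodrigues: sinθ=0.45412, 1−cosθ=0.10906; R = I + sinθ·[k]× + (1−cosθ)·[k]×²:
    [+0.92159 +0.38765 +0.01976]
    [-0.37033 +0.89339 -0.25438]
    [-0.11627 +0.22712 +0.96690]
t = (0.3133, 0.0646, 1.3383) m
M0: Pc = R·M0+t = (+0.26444, +0.18023, +1.36972); u = 589.9·(+0.26444)/1.36972 + 339.9 = 453.7888, v = 478.4·(+0.18023)/1.36972 + 239.8 = 302.7489
M1: Pc = R·M1+t = (+0.43310, +0.11246, +1.34844); u = 589.9·(+0.43310)/1.34844 + 339.9 = 529.3655, v = 478.4·(+0.11246)/1.34844 + 239.8 = 279.6984
M2: Pc = R·M2+t = (+0.36216, -0.05103, +1.30688); u = 589.9·(+0.36216)/1.30688 + 339.9 = 503.3699, v = 478.4·(-0.05103)/1.30688 + 239.8 = 221.1196
M3: Pc = R·M3+t = (+0.19350, +0.01674, +1.32816); u = 589.9·(+0.19350)/1.32816 + 339.9 = 425.8447, v = 478.4·(+0.01674)/1.32816 + 239.8 = 245.8298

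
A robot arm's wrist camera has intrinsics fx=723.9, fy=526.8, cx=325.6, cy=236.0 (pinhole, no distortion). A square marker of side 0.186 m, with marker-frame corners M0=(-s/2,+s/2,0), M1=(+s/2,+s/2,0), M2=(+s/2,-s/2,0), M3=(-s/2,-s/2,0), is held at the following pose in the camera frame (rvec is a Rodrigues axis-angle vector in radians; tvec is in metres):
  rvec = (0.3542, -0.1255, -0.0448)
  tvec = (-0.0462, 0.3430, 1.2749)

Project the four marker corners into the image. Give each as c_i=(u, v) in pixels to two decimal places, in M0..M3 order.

Intrinsics K: fx=723.9, fy=526.8, cx=325.6, cy=236.0
Marker side s = 0.186 m; corners in marker frame (Z=0):
  M0 = (-0.0930, +0.0930, 0)
  M1 = (+0.0930, +0.0930, 0)
  M2 = (+0.0930, -0.0930, 0)
  M3 = (-0.0930, -0.0930, 0)
rvec = (0.3542, -0.1255, -0.0448), |rvec| = θ = 0.37844 rad = 21.683°
Rodrigues: sinθ=0.36947, 1−cosθ=0.07076; R = I + sinθ·[k]× + (1−cosθ)·[k]×²:
    [+0.99123 +0.02178 -0.13037]
    [-0.06570 +0.93702 -0.34303]
    [+0.11469 +0.34858 +0.93023]
t = (-0.0462, 0.3430, 1.2749) m
M0: Pc = R·M0+t = (-0.13636, +0.43625, +1.29665); u = 723.9·(-0.13636)/1.29665 + 325.6 = 249.4730, v = 526.8·(+0.43625)/1.29665 + 236.0 = 413.2397
M1: Pc = R·M1+t = (+0.04801, +0.42403, +1.31798); u = 723.9·(+0.04801)/1.31798 + 325.6 = 351.9690, v = 526.8·(+0.42403)/1.31798 + 236.0 = 405.4866
M2: Pc = R·M2+t = (+0.04396, +0.24975, +1.25315); u = 723.9·(+0.04396)/1.25315 + 325.6 = 350.9935, v = 526.8·(+0.24975)/1.25315 + 236.0 = 340.9888
M3: Pc = R·M3+t = (-0.14041, +0.26197, +1.23182); u = 723.9·(-0.14041)/1.23182 + 325.6 = 243.0858, v = 526.8·(+0.26197)/1.23182 + 236.0 = 348.0331

c0=(249.47, 413.24) c1=(351.97, 405.49) c2=(350.99, 340.99) c3=(243.09, 348.03)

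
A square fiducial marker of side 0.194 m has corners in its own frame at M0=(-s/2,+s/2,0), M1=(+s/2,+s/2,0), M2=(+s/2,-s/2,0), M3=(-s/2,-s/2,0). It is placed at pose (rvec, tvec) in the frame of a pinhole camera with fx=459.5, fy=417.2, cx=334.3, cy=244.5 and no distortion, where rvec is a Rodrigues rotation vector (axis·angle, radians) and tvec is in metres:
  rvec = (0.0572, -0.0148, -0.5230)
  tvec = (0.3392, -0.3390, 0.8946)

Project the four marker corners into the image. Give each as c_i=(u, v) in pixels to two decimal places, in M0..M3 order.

c0=(489.23, 148.74) c1=(575.02, 103.81) c2=(528.07, 23.28) c3=(441.19, 68.78)

Intrinsics K: fx=459.5, fy=417.2, cx=334.3, cy=244.5
Marker side s = 0.194 m; corners in marker frame (Z=0):
  M0 = (-0.0970, +0.0970, 0)
  M1 = (+0.0970, +0.0970, 0)
  M2 = (+0.0970, -0.0970, 0)
  M3 = (-0.0970, -0.0970, 0)
rvec = (0.0572, -0.0148, -0.5230), |rvec| = θ = 0.52633 rad = 30.156°
Rodrigues: sinθ=0.50236, 1−cosθ=0.13534; R = I + sinθ·[k]× + (1−cosθ)·[k]×²:
    [+0.86626 +0.49877 -0.02874]
    [-0.49960 +0.86477 -0.05081]
    [-0.00049 +0.05838 +0.99829]
t = (0.3392, -0.3390, 0.8946) m
M0: Pc = R·M0+t = (+0.30355, -0.20666, +0.90031); u = 459.5·(+0.30355)/0.90031 + 334.3 = 489.2278, v = 417.2·(-0.20666)/0.90031 + 244.5 = 148.7361
M1: Pc = R·M1+t = (+0.47161, -0.30358, +0.90022); u = 459.5·(+0.47161)/0.90022 + 334.3 = 575.0244, v = 417.2·(-0.30358)/0.90022 + 244.5 = 103.8079
M2: Pc = R·M2+t = (+0.37485, -0.47134, +0.88889); u = 459.5·(+0.37485)/0.88889 + 334.3 = 528.0717, v = 417.2·(-0.47134)/0.88889 + 244.5 = 23.2753
M3: Pc = R·M3+t = (+0.20679, -0.37442, +0.88898); u = 459.5·(+0.20679)/0.88898 + 334.3 = 441.1871, v = 417.2·(-0.37442)/0.88898 + 244.5 = 68.7844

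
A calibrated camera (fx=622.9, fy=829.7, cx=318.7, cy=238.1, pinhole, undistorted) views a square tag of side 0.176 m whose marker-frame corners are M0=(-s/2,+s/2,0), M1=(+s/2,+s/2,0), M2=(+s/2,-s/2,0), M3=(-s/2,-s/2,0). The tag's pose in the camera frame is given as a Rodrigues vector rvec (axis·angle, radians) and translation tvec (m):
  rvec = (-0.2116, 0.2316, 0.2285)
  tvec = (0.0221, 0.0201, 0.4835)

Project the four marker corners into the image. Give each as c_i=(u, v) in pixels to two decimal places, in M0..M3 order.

c0=(213.06, 384.53) c1=(435.78, 464.04) c2=(484.72, 157.79) c3=(271.43, 108.93)

Intrinsics K: fx=622.9, fy=829.7, cx=318.7, cy=238.1
Marker side s = 0.176 m; corners in marker frame (Z=0):
  M0 = (-0.0880, +0.0880, 0)
  M1 = (+0.0880, +0.0880, 0)
  M2 = (+0.0880, -0.0880, 0)
  M3 = (-0.0880, -0.0880, 0)
rvec = (-0.2116, 0.2316, 0.2285), |rvec| = θ = 0.38810 rad = 22.237°
Rodrigues: sinθ=0.37843, 1−cosθ=0.07437; R = I + sinθ·[k]× + (1−cosθ)·[k]×²:
    [+0.94774 -0.24700 +0.20196]
    [+0.19861 +0.95211 +0.23246]
    [-0.24970 -0.18020 +0.95141]
t = (0.0221, 0.0201, 0.4835) m
M0: Pc = R·M0+t = (-0.08304, +0.08641, +0.48962); u = 622.9·(-0.08304)/0.48962 + 318.7 = 213.0585, v = 829.7·(+0.08641)/0.48962 + 238.1 = 384.5267
M1: Pc = R·M1+t = (+0.08376, +0.12136, +0.44567); u = 622.9·(+0.08376)/0.44567 + 318.7 = 435.7754, v = 829.7·(+0.12136)/0.44567 + 238.1 = 464.0420
M2: Pc = R·M2+t = (+0.12724, -0.04621, +0.47738); u = 622.9·(+0.12724)/0.47738 + 318.7 = 484.7216, v = 829.7·(-0.04621)/0.47738 + 238.1 = 157.7894
M3: Pc = R·M3+t = (-0.03956, -0.08116, +0.52133); u = 622.9·(-0.03956)/0.52133 + 318.7 = 271.4275, v = 829.7·(-0.08116)/0.52133 + 238.1 = 108.9281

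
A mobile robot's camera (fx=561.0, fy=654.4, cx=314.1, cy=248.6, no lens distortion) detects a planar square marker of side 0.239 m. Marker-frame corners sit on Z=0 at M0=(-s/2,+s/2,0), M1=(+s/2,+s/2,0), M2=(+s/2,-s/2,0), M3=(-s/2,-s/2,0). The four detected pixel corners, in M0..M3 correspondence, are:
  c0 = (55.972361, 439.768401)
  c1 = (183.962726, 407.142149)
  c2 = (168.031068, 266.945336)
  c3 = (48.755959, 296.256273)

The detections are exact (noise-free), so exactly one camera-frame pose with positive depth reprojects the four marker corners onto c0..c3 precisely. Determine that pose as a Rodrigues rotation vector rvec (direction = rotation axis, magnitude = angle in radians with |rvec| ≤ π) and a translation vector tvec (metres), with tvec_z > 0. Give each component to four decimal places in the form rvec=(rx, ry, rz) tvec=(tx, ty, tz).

rvec=(-0.3289, -0.0007, -0.2124) tvec=(-0.3831, 0.1665, 1.0753)

Intrinsics K: fx=561.0, fy=654.4, cx=314.1, cy=248.6
Marker side s = 0.239 m; corners in marker frame (Z=0):
  M0 = (-0.1195, +0.1195, 0)
  M1 = (+0.1195, +0.1195, 0)
  M2 = (+0.1195, -0.1195, 0)
  M3 = (-0.1195, -0.1195, 0)
Detected image corners:
  c0 = (55.972361, 439.768401) px
  c1 = (183.962726, 407.142149) px
  c2 = (168.031068, 266.945336) px
  c3 = (48.755959, 296.256273) px
Planar DLT: solve 8×8 A·h = b for H (H[2,2]=1):
  H  [+520.37931 +14.47081 +114.21620]
  H  [-117.79137 +488.44791 +349.94157]
  H  [+0.03273 -0.29801 +1.00000]
B = K⁻¹H; ‖b₁‖=0.929984, ‖b₂‖=0.929984; λ = 2/(‖b₁‖+‖b₂‖) = 1.075287, sign → tz>0 ⇒ λ=+1.075287
r₁ = λ·B[:,0] = (+0.97772,-0.20692,+0.03519); r₂ = λ·B[:,1] = (+0.20715,+0.92434,-0.32045)
r₃ = r₁×r₂ = (+0.03378,+0.32060,+0.94661); SVD([r₁ r₂ r₃]) → R = UVᵀ:
  R  [+0.97772 +0.20715 +0.03378]
  R  [-0.20692 +0.92434 +0.32060]
  R  [+0.03519 -0.32045 +0.94661]
t = (-0.38312, +0.16652, +1.07529) m
tr R = 2.848673; θ = arccos((tr R − 1)/2) = 0.391504 rad = 22.432°
axis k = ((R−Rᵀ)₃₂, (R−Rᵀ)₁₃, (R−Rᵀ)₂₁) / (2 sinθ) = (-0.840002, -0.001851, -0.542581)
rvec = θ·k = (-0.328864, -0.000725, -0.212422)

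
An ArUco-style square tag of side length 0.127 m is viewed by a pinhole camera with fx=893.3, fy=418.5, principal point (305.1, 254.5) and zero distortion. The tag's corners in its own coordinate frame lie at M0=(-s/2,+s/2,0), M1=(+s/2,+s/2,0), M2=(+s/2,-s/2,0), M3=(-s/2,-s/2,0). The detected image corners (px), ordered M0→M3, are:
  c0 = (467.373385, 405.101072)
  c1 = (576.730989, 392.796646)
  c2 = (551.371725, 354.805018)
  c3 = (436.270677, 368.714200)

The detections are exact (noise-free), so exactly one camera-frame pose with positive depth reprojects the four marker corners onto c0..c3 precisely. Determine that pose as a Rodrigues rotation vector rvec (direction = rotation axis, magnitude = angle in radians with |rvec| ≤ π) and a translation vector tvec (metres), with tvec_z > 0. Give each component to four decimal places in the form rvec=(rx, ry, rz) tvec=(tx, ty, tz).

Intrinsics K: fx=893.3, fy=418.5, cx=305.1, cy=254.5
Marker side s = 0.127 m; corners in marker frame (Z=0):
  M0 = (-0.0635, +0.0635, 0)
  M1 = (+0.0635, +0.0635, 0)
  M2 = (+0.0635, -0.0635, 0)
  M3 = (-0.0635, -0.0635, 0)
Detected image corners:
  c0 = (467.373385, 405.101072) px
  c1 = (576.730989, 392.796646) px
  c2 = (551.371725, 354.805018) px
  c3 = (436.270677, 368.714200) px
Planar DLT: solve 8×8 A·h = b for H (H[2,2]=1):
  H  [+790.78423 +450.43993 +507.69157]
  H  [-172.11479 +463.40335 +380.95958]
  H  [-0.18165 +0.44865 +1.00000]
B = K⁻¹H; ‖b₁‖=1.010355, ‖b₂‖=1.010355; λ = 2/(‖b₁‖+‖b₂‖) = 0.989751, sign → tz>0 ⇒ λ=+0.989751
r₁ = λ·B[:,0] = (+0.93757,-0.29772,-0.17979); r₂ = λ·B[:,1] = (+0.34741,+0.82591,+0.44406)
r₃ = r₁×r₂ = (+0.01629,-0.47879,+0.87778); SVD([r₁ r₂ r₃]) → R = UVᵀ:
  R  [+0.93757 +0.34741 +0.01629]
  R  [-0.29772 +0.82591 -0.47879]
  R  [-0.17979 +0.44406 +0.87778]
t = (+0.22447, +0.29908, +0.98975) m
tr R = 2.641253; θ = arccos((tr R − 1)/2) = 0.608289 rad = 34.852°
axis k = ((R−Rᵀ)₃₂, (R−Rᵀ)₁₃, (R−Rᵀ)₂₁) / (2 sinθ) = (+0.807443, +0.171555, -0.564451)
rvec = θ·k = (+0.491159, +0.104355, -0.343349)

rvec=(0.4912, 0.1044, -0.3433) tvec=(0.2245, 0.2991, 0.9898)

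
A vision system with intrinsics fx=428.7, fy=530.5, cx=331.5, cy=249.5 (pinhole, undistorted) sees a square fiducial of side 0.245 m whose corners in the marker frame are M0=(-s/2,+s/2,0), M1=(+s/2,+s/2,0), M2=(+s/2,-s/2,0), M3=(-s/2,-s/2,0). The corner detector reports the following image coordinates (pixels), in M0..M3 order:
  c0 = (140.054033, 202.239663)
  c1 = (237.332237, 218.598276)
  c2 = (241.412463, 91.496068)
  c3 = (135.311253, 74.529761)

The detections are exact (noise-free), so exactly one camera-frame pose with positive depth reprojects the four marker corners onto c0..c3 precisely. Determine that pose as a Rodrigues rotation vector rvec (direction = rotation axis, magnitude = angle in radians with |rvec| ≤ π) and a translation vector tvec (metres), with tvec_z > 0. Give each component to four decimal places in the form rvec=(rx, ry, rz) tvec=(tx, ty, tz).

Intrinsics K: fx=428.7, fy=530.5, cx=331.5, cy=249.5
Marker side s = 0.245 m; corners in marker frame (Z=0):
  M0 = (-0.1225, +0.1225, 0)
  M1 = (+0.1225, +0.1225, 0)
  M2 = (+0.1225, -0.1225, 0)
  M3 = (-0.1225, -0.1225, 0)
Detected image corners:
  c0 = (140.054033, 202.239663) px
  c1 = (237.332237, 218.598276) px
  c2 = (241.412463, 91.496068) px
  c3 = (135.311253, 74.529761) px
Planar DLT: solve 8×8 A·h = b for H (H[2,2]=1):
  H  [+409.21518 +68.19279 +188.36740]
  H  [+64.01570 +571.99944 +149.45278]
  H  [-0.02686 +0.35423 +1.00000]
B = K⁻¹H; ‖b₁‖=0.984751, ‖b₂‖=0.984751; λ = 2/(‖b₁‖+‖b₂‖) = 1.015485, sign → tz>0 ⇒ λ=+1.015485
r₁ = λ·B[:,0] = (+0.99042,+0.13537,-0.02727); r₂ = λ·B[:,1] = (-0.11662,+0.92575,+0.35971)
r₃ = r₁×r₂ = (+0.07394,-0.35308,+0.93266); SVD([r₁ r₂ r₃]) → R = UVᵀ:
  R  [+0.99042 -0.11662 +0.07394]
  R  [+0.13537 +0.92575 -0.35308]
  R  [-0.02727 +0.35971 +0.93266]
t = (-0.33905, -0.19151, +1.01548) m
tr R = 2.848832; θ = arccos((tr R − 1)/2) = 0.391295 rad = 22.420°
axis k = ((R−Rᵀ)₃₂, (R−Rᵀ)₁₃, (R−Rᵀ)₂₁) / (2 sinθ) = (+0.934482, +0.132695, +0.330358)
rvec = θ·k = (+0.365658, +0.051923, +0.129267)

rvec=(0.3657, 0.0519, 0.1293) tvec=(-0.3390, -0.1915, 1.0155)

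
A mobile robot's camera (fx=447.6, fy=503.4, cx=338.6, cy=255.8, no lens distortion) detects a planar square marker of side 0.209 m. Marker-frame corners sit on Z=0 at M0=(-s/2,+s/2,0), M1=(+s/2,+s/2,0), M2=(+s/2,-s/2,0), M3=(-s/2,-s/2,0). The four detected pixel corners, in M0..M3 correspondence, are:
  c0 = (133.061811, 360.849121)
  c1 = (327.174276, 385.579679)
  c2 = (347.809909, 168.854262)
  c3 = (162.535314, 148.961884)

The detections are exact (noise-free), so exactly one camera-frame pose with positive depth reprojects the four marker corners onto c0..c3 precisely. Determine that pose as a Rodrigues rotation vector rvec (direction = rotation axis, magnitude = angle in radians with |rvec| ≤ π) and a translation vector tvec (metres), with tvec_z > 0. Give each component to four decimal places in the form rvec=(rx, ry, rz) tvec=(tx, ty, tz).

rvec=(-0.1161, 0.0348, 0.1045) tvec=(-0.1048, 0.0073, 0.4862)

Intrinsics K: fx=447.6, fy=503.4, cx=338.6, cy=255.8
Marker side s = 0.209 m; corners in marker frame (Z=0):
  M0 = (-0.1045, +0.1045, 0)
  M1 = (+0.1045, +0.1045, 0)
  M2 = (+0.1045, -0.1045, 0)
  M3 = (-0.1045, -0.1045, 0)
Detected image corners:
  c0 = (133.061811, 360.849121) px
  c1 = (327.174276, 385.579679) px
  c2 = (347.809909, 168.854262) px
  c3 = (162.535314, 148.961884) px
Planar DLT: solve 8×8 A·h = b for H (H[2,2]=1):
  H  [+886.80776 -176.83481 +242.12242]
  H  [+84.21162 +963.03767 +263.34383]
  H  [-0.08366 -0.23397 +1.00000]
B = K⁻¹H; ‖b₁‖=2.056976, ‖b₂‖=2.056976; λ = 2/(‖b₁‖+‖b₂‖) = 0.486151, sign → tz>0 ⇒ λ=+0.486151
r₁ = λ·B[:,0] = (+0.99395,+0.10199,-0.04067); r₂ = λ·B[:,1] = (-0.10602,+0.98784,-0.11374)
r₃ = r₁×r₂ = (+0.02858,+0.11737,+0.99268); SVD([r₁ r₂ r₃]) → R = UVᵀ:
  R  [+0.99395 -0.10602 +0.02858]
  R  [+0.10199 +0.98784 +0.11737]
  R  [-0.04067 -0.11374 +0.99268]
t = (-0.10479, +0.00729, +0.48615) m
tr R = 2.974468; θ = arccos((tr R − 1)/2) = 0.159959 rad = 9.165°
axis k = ((R−Rᵀ)₃₂, (R−Rᵀ)₁₃, (R−Rᵀ)₂₁) / (2 sinθ) = (-0.725503, +0.217379, +0.652987)
rvec = θ·k = (-0.116051, +0.034772, +0.104451)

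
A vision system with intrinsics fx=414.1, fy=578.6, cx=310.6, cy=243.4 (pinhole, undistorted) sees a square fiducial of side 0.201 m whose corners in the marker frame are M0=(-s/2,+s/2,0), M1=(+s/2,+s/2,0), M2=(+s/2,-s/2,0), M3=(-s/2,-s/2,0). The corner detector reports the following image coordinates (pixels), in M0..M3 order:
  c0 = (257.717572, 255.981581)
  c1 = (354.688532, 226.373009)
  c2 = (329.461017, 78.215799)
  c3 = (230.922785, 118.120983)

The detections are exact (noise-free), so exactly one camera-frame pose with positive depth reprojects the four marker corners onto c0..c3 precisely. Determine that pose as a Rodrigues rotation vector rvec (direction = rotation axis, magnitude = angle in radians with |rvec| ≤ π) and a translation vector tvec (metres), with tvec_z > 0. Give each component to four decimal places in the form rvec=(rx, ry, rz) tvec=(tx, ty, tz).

rvec=(0.1618, 0.2404, -0.2295) tvec=(-0.0360, -0.0990, 0.7960)

Intrinsics K: fx=414.1, fy=578.6, cx=310.6, cy=243.4
Marker side s = 0.201 m; corners in marker frame (Z=0):
  M0 = (-0.1005, +0.1005, 0)
  M1 = (+0.1005, +0.1005, 0)
  M2 = (+0.1005, -0.1005, 0)
  M3 = (-0.1005, -0.1005, 0)
Detected image corners:
  c0 = (257.717572, 255.981581) px
  c1 = (354.688532, 226.373009) px
  c2 = (329.461017, 78.215799) px
  c3 = (230.922785, 118.120983) px
Planar DLT: solve 8×8 A·h = b for H (H[2,2]=1):
  H  [+392.96927 +177.74809 +291.84916]
  H  [-226.49341 +738.56963 +171.41039]
  H  [-0.31824 +0.16444 +1.00000]
B = K⁻¹H; ‖b₁‖=1.256260, ‖b₂‖=1.256260; λ = 2/(‖b₁‖+‖b₂‖) = 0.796014, sign → tz>0 ⇒ λ=+0.796014
r₁ = λ·B[:,0] = (+0.94540,-0.20503,-0.25332); r₂ = λ·B[:,1] = (+0.24350,+0.96103,+0.13090)
r₃ = r₁×r₂ = (+0.21661,-0.18544,+0.95848); SVD([r₁ r₂ r₃]) → R = UVᵀ:
  R  [+0.94540 +0.24350 +0.21661]
  R  [-0.20503 +0.96103 -0.18544]
  R  [-0.25332 +0.13090 +0.95848]
t = (-0.03604, -0.09904, +0.79601) m
tr R = 2.864915; θ = arccos((tr R − 1)/2) = 0.369640 rad = 21.179°
axis k = ((R−Rᵀ)₃₂, (R−Rᵀ)₁₃, (R−Rᵀ)₂₁) / (2 sinθ) = (+0.437801, +0.650380, -0.620755)
rvec = θ·k = (+0.161829, +0.240406, -0.229455)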